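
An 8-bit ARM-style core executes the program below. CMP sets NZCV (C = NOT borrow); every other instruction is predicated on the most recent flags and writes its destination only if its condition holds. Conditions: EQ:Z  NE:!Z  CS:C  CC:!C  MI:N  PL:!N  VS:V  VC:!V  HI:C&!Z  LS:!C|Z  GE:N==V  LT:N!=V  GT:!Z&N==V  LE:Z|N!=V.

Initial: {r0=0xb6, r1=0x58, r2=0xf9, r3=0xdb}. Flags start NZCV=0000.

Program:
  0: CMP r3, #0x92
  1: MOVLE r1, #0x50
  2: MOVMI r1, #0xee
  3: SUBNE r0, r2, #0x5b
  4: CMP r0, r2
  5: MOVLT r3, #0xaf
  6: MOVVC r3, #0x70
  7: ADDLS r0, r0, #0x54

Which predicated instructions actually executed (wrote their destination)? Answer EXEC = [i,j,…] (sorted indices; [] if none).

[0] flags=0010 → (cmp)
[1] flags=0010 LE?F → skip
[2] flags=0010 MI?F → skip
[3] flags=0010 NE?T → r0=0x9e
[4] flags=1000 → (cmp)
[5] flags=1000 LT?T → r3=0xaf
[6] flags=1000 VC?T → r3=0x70
[7] flags=1000 LS?T → r0=0xf2

EXEC = [3,5,6,7]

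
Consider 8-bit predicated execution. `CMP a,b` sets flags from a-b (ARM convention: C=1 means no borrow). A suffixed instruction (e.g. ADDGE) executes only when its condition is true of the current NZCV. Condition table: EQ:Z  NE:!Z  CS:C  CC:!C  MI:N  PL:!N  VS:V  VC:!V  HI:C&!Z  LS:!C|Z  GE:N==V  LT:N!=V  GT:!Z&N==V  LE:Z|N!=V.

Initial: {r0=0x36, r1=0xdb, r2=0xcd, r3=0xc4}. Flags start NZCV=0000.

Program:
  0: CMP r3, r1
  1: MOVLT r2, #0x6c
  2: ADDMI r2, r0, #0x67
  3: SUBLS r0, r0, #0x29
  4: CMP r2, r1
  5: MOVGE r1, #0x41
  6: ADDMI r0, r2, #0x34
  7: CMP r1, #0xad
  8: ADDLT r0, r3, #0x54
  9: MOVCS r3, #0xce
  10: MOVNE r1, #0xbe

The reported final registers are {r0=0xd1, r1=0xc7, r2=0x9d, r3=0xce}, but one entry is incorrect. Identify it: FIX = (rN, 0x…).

FIX = (r1, 0xbe)

[0] flags=1000 → (cmp)
[1] flags=1000 LT?T → r2=0x6c
[2] flags=1000 MI?T → r2=0x9d
[3] flags=1000 LS?T → r0=0x0d
[4] flags=1000 → (cmp)
[5] flags=1000 GE?F → skip
[6] flags=1000 MI?T → r0=0xd1
[7] flags=0010 → (cmp)
[8] flags=0010 LT?F → skip
[9] flags=0010 CS?T → r3=0xce
[10] flags=0010 NE?T → r1=0xbe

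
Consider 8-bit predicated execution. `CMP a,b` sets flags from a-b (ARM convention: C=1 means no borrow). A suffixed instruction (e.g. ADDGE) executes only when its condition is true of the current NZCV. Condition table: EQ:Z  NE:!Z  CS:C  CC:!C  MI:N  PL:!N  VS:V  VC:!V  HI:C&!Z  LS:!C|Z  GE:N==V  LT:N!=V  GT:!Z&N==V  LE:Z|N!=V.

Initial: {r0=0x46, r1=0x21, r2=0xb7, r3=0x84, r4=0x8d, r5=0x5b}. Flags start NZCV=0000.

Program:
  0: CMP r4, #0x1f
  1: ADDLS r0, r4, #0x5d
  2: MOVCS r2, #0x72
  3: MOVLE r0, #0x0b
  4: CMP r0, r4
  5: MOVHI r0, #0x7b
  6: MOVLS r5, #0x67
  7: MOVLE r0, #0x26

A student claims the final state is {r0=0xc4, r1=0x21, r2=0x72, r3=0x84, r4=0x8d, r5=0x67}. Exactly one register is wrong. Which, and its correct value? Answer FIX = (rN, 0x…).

[0] flags=0011 → (cmp)
[1] flags=0011 LS?F → skip
[2] flags=0011 CS?T → r2=0x72
[3] flags=0011 LE?T → r0=0x0b
[4] flags=0000 → (cmp)
[5] flags=0000 HI?F → skip
[6] flags=0000 LS?T → r5=0x67
[7] flags=0000 LE?F → skip

FIX = (r0, 0x0b)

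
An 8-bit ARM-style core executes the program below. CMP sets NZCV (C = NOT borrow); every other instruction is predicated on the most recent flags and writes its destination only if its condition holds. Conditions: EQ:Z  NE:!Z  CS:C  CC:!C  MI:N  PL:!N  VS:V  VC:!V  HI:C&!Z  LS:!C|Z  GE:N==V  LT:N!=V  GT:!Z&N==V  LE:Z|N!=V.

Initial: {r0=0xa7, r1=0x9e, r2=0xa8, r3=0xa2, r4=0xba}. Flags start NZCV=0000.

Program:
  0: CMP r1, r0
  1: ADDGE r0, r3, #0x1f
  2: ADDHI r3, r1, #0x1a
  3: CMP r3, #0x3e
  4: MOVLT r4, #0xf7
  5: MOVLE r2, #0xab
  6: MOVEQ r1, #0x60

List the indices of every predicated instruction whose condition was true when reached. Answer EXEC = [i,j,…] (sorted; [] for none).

EXEC = [4,5]

0: ✓ CMP  NZCV=1000
1: · ADDGE
2: · ADDHI
3: ✓ CMP  NZCV=0011
4: ✓ MOVLT  r4←0xf7
5: ✓ MOVLE  r2←0xab
6: · MOVEQ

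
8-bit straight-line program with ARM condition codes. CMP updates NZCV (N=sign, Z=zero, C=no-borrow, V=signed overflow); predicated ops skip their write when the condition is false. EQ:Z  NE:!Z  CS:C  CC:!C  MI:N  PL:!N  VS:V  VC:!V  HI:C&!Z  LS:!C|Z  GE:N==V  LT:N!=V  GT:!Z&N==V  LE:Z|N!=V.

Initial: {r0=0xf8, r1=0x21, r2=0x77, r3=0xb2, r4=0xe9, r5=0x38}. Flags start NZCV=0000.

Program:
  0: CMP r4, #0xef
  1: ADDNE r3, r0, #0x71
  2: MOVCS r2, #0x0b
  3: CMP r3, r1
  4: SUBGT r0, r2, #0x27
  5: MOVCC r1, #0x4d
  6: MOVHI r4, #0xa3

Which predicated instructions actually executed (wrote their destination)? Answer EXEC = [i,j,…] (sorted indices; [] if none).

0: ✓ CMP  NZCV=1000
1: ✓ ADDNE  r3←0x69
2: · MOVCS
3: ✓ CMP  NZCV=0010
4: ✓ SUBGT  r0←0x50
5: · MOVCC
6: ✓ MOVHI  r4←0xa3

EXEC = [1,4,6]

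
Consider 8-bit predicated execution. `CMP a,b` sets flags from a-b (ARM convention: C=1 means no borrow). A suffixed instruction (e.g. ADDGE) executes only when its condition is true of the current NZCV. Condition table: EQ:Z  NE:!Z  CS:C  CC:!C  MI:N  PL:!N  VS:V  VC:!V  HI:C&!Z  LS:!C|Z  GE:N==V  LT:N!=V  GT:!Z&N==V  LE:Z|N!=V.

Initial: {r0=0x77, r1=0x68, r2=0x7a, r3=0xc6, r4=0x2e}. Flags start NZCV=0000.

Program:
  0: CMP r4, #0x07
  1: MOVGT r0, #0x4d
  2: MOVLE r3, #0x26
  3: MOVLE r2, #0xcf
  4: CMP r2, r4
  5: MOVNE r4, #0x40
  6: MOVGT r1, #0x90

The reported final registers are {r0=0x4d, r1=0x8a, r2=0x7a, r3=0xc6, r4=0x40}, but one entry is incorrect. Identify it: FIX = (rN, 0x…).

[0] flags=0010 → (cmp)
[1] flags=0010 GT?T → r0=0x4d
[2] flags=0010 LE?F → skip
[3] flags=0010 LE?F → skip
[4] flags=0010 → (cmp)
[5] flags=0010 NE?T → r4=0x40
[6] flags=0010 GT?T → r1=0x90

FIX = (r1, 0x90)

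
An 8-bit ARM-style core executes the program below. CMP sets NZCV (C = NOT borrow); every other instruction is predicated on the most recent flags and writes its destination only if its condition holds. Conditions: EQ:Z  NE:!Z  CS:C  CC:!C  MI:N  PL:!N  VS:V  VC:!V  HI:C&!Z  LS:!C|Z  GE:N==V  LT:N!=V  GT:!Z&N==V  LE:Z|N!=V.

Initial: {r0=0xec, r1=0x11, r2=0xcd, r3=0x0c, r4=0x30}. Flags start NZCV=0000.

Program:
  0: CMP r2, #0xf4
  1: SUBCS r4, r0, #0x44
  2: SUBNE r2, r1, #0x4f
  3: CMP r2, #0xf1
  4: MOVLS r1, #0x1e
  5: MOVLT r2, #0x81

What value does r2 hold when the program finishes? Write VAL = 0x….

VAL = 0x81

[0] flags=1000 → (cmp)
[1] flags=1000 CS?F → skip
[2] flags=1000 NE?T → r2=0xc2
[3] flags=1000 → (cmp)
[4] flags=1000 LS?T → r1=0x1e
[5] flags=1000 LT?T → r2=0x81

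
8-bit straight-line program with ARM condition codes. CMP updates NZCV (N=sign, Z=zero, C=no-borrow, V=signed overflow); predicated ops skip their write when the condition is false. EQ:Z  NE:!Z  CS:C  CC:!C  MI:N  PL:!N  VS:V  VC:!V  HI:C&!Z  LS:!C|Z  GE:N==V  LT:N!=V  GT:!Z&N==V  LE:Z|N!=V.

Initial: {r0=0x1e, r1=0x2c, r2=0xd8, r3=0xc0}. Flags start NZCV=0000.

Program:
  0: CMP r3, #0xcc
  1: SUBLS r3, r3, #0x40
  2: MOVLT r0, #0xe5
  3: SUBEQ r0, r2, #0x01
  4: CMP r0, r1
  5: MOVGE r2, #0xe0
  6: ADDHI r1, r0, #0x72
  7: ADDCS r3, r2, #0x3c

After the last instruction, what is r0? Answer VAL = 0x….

VAL = 0xe5

[0] flags=1000 → (cmp)
[1] flags=1000 LS?T → r3=0x80
[2] flags=1000 LT?T → r0=0xe5
[3] flags=1000 EQ?F → skip
[4] flags=1010 → (cmp)
[5] flags=1010 GE?F → skip
[6] flags=1010 HI?T → r1=0x57
[7] flags=1010 CS?T → r3=0x14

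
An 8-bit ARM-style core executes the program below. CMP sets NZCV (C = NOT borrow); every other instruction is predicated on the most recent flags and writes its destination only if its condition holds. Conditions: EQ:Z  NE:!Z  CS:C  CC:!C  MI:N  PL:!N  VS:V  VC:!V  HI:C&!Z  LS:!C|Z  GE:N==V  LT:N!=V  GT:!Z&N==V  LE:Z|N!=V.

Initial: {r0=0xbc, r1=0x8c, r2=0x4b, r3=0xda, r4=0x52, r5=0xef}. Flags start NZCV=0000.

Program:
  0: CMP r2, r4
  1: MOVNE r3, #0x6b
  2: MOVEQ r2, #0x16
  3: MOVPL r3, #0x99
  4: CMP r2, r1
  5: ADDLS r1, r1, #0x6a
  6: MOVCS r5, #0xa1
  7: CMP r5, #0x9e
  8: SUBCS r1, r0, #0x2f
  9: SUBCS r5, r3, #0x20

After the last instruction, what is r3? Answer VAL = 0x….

VAL = 0x6b

0: ✓ CMP  NZCV=1000
1: ✓ MOVNE  r3←0x6b
2: · MOVEQ
3: · MOVPL
4: ✓ CMP  NZCV=1001
5: ✓ ADDLS  r1←0xf6
6: · MOVCS
7: ✓ CMP  NZCV=0010
8: ✓ SUBCS  r1←0x8d
9: ✓ SUBCS  r5←0x4b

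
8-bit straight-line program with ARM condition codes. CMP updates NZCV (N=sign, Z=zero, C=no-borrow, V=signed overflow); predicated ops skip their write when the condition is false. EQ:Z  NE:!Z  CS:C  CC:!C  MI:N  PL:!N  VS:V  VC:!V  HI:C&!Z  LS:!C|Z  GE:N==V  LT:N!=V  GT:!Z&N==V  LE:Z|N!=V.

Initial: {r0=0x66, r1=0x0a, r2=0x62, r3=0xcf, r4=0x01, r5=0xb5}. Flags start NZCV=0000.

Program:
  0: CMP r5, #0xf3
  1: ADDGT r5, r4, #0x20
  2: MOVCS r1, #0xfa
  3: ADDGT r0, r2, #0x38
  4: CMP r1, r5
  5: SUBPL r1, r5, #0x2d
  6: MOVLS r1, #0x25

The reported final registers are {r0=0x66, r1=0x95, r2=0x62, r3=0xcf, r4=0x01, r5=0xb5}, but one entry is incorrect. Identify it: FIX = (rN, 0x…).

FIX = (r1, 0x25)

[0] flags=1000 → (cmp)
[1] flags=1000 GT?F → skip
[2] flags=1000 CS?F → skip
[3] flags=1000 GT?F → skip
[4] flags=0000 → (cmp)
[5] flags=0000 PL?T → r1=0x88
[6] flags=0000 LS?T → r1=0x25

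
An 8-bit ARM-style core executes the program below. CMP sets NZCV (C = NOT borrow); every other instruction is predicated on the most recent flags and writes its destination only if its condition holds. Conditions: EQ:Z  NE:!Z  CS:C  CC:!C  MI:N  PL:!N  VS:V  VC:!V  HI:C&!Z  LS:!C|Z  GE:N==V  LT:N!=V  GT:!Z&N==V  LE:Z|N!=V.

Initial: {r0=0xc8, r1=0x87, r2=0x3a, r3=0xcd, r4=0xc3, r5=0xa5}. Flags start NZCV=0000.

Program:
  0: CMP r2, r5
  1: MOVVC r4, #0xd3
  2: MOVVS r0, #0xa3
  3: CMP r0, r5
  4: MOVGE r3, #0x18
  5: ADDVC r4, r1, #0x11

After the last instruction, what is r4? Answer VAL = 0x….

[0] flags=1001 → (cmp)
[1] flags=1001 VC?F → skip
[2] flags=1001 VS?T → r0=0xa3
[3] flags=1000 → (cmp)
[4] flags=1000 GE?F → skip
[5] flags=1000 VC?T → r4=0x98

VAL = 0x98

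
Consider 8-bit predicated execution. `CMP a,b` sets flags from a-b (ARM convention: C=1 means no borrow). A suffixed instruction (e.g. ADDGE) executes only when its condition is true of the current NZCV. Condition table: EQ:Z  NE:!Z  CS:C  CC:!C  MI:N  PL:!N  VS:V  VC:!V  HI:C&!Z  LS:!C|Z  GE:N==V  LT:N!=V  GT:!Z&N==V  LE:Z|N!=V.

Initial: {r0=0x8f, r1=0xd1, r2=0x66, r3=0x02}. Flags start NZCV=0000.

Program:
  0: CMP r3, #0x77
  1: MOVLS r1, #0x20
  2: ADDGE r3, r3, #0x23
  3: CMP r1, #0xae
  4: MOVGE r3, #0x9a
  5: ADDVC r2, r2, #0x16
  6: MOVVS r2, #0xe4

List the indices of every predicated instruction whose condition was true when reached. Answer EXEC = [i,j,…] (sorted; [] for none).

[0] flags=1000 → (cmp)
[1] flags=1000 LS?T → r1=0x20
[2] flags=1000 GE?F → skip
[3] flags=0000 → (cmp)
[4] flags=0000 GE?T → r3=0x9a
[5] flags=0000 VC?T → r2=0x7c
[6] flags=0000 VS?F → skip

EXEC = [1,4,5]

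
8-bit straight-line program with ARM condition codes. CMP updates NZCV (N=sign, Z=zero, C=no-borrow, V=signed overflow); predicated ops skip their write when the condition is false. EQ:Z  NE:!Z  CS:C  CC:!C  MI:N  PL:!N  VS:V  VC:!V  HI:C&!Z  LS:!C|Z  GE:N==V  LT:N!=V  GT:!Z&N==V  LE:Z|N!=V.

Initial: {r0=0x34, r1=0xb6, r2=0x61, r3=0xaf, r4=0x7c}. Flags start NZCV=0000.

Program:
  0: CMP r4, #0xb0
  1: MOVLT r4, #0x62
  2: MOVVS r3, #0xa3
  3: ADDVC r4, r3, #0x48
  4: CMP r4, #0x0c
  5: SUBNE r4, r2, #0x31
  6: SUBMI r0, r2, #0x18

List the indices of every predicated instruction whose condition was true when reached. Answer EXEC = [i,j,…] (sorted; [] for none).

0: ✓ CMP  NZCV=1001
1: · MOVLT
2: ✓ MOVVS  r3←0xa3
3: · ADDVC
4: ✓ CMP  NZCV=0010
5: ✓ SUBNE  r4←0x30
6: · SUBMI

EXEC = [2,5]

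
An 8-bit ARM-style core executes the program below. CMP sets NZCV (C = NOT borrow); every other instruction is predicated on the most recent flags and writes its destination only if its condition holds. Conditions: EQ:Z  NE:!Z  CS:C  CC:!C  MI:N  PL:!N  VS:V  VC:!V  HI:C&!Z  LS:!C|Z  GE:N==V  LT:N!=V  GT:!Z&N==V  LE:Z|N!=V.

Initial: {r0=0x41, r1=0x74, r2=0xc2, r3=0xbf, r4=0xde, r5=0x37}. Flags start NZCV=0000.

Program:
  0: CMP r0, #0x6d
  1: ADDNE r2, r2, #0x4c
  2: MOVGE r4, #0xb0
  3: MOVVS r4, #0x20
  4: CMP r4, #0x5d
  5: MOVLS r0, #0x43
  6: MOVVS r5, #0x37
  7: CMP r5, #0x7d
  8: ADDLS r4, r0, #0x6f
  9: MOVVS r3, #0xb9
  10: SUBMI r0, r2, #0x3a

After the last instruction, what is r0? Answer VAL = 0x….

VAL = 0xd4

[0] flags=1000 → (cmp)
[1] flags=1000 NE?T → r2=0x0e
[2] flags=1000 GE?F → skip
[3] flags=1000 VS?F → skip
[4] flags=1010 → (cmp)
[5] flags=1010 LS?F → skip
[6] flags=1010 VS?F → skip
[7] flags=1000 → (cmp)
[8] flags=1000 LS?T → r4=0xb0
[9] flags=1000 VS?F → skip
[10] flags=1000 MI?T → r0=0xd4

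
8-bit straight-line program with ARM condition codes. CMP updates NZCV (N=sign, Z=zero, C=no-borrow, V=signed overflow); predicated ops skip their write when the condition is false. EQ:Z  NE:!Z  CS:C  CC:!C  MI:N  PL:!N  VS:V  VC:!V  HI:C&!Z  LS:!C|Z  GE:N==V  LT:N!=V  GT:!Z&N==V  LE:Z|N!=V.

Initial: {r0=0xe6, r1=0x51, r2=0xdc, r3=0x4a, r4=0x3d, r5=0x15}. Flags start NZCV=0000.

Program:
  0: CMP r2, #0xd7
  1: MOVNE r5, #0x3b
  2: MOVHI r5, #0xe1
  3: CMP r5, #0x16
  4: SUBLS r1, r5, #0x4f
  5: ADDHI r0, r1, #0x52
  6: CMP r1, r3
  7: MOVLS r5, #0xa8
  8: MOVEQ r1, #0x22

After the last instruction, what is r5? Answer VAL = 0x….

0: ✓ CMP  NZCV=0010
1: ✓ MOVNE  r5←0x3b
2: ✓ MOVHI  r5←0xe1
3: ✓ CMP  NZCV=1010
4: · SUBLS
5: ✓ ADDHI  r0←0xa3
6: ✓ CMP  NZCV=0010
7: · MOVLS
8: · MOVEQ

VAL = 0xe1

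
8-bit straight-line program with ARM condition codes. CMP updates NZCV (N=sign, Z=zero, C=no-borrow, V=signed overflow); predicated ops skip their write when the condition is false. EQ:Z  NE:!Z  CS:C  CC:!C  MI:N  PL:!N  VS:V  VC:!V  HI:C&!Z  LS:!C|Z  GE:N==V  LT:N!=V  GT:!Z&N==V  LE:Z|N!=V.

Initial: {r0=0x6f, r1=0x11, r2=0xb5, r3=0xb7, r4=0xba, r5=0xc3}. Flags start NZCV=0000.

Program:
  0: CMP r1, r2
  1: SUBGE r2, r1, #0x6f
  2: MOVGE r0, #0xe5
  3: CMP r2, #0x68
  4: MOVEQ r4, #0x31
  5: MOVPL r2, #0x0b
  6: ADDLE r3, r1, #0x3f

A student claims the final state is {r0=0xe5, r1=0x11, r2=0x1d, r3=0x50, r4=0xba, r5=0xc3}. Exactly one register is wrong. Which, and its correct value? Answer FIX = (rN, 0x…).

[0] flags=0000 → (cmp)
[1] flags=0000 GE?T → r2=0xa2
[2] flags=0000 GE?T → r0=0xe5
[3] flags=0011 → (cmp)
[4] flags=0011 EQ?F → skip
[5] flags=0011 PL?T → r2=0x0b
[6] flags=0011 LE?T → r3=0x50

FIX = (r2, 0x0b)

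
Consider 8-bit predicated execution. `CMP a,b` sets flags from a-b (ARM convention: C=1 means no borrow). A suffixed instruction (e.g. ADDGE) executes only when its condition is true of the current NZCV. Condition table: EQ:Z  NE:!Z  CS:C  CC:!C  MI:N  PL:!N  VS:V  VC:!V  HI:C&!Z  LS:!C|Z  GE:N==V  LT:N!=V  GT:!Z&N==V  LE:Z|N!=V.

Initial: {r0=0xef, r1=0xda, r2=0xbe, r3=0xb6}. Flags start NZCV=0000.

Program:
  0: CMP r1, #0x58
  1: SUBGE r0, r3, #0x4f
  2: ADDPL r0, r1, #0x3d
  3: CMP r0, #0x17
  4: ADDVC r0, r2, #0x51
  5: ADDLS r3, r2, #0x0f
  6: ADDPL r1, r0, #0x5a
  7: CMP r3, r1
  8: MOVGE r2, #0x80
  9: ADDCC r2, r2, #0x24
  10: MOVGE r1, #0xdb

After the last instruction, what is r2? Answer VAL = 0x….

VAL = 0xe2

0: ✓ CMP  NZCV=1010
1: · SUBGE
2: · ADDPL
3: ✓ CMP  NZCV=1010
4: ✓ ADDVC  r0←0x0f
5: · ADDLS
6: · ADDPL
7: ✓ CMP  NZCV=1000
8: · MOVGE
9: ✓ ADDCC  r2←0xe2
10: · MOVGE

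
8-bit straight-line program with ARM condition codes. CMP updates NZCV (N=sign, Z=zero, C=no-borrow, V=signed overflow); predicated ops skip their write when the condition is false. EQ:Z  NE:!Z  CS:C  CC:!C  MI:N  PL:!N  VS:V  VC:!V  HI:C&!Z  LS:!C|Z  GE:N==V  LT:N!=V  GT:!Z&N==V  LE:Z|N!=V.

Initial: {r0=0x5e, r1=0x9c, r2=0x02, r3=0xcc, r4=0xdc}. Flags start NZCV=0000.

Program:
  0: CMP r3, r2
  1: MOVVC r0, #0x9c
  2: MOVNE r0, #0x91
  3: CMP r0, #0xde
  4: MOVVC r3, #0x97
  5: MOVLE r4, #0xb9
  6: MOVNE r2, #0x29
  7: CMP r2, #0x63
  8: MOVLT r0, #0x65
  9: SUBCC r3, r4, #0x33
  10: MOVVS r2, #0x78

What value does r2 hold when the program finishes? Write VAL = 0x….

0: ✓ CMP  NZCV=1010
1: ✓ MOVVC  r0←0x9c
2: ✓ MOVNE  r0←0x91
3: ✓ CMP  NZCV=1000
4: ✓ MOVVC  r3←0x97
5: ✓ MOVLE  r4←0xb9
6: ✓ MOVNE  r2←0x29
7: ✓ CMP  NZCV=1000
8: ✓ MOVLT  r0←0x65
9: ✓ SUBCC  r3←0x86
10: · MOVVS

VAL = 0x29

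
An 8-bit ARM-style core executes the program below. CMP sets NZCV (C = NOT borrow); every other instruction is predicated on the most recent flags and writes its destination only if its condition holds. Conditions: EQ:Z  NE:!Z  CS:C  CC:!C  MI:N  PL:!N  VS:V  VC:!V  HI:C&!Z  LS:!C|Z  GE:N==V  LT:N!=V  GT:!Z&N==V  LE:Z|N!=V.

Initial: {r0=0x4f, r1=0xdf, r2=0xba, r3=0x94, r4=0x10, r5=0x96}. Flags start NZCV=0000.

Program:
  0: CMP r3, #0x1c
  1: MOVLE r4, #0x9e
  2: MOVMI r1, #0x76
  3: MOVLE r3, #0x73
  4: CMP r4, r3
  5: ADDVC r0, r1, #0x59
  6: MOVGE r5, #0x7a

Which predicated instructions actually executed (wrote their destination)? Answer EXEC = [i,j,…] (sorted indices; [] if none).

EXEC = [1,3]

0: ✓ CMP  NZCV=0011
1: ✓ MOVLE  r4←0x9e
2: · MOVMI
3: ✓ MOVLE  r3←0x73
4: ✓ CMP  NZCV=0011
5: · ADDVC
6: · MOVGE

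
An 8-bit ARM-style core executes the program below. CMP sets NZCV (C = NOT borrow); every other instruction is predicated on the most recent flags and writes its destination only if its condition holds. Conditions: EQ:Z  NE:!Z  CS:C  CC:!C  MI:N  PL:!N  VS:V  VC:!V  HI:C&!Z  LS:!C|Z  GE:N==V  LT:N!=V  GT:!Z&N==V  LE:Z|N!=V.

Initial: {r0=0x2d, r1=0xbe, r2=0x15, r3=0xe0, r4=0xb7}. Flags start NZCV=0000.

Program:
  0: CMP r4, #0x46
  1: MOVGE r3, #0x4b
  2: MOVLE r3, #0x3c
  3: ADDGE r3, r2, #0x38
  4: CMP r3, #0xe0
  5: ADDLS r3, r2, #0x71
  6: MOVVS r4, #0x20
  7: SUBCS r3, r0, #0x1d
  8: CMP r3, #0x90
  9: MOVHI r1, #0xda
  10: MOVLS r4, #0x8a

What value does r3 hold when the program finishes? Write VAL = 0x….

VAL = 0x86

0: ✓ CMP  NZCV=0011
1: · MOVGE
2: ✓ MOVLE  r3←0x3c
3: · ADDGE
4: ✓ CMP  NZCV=0000
5: ✓ ADDLS  r3←0x86
6: · MOVVS
7: · SUBCS
8: ✓ CMP  NZCV=1000
9: · MOVHI
10: ✓ MOVLS  r4←0x8a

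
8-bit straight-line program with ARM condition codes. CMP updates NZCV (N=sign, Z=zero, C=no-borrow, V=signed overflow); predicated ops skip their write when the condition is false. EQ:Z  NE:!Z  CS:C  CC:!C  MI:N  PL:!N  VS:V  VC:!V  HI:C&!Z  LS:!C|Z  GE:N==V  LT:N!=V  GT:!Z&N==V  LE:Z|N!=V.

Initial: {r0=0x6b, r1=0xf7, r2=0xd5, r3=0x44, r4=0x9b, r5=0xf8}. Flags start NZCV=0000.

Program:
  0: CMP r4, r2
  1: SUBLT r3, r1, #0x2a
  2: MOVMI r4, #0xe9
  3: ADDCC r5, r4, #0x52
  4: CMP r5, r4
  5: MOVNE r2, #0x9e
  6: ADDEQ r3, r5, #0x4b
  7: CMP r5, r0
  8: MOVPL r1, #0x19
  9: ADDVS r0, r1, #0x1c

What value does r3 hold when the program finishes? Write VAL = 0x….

VAL = 0xcd

0: ✓ CMP  NZCV=1000
1: ✓ SUBLT  r3←0xcd
2: ✓ MOVMI  r4←0xe9
3: ✓ ADDCC  r5←0x3b
4: ✓ CMP  NZCV=0000
5: ✓ MOVNE  r2←0x9e
6: · ADDEQ
7: ✓ CMP  NZCV=1000
8: · MOVPL
9: · ADDVS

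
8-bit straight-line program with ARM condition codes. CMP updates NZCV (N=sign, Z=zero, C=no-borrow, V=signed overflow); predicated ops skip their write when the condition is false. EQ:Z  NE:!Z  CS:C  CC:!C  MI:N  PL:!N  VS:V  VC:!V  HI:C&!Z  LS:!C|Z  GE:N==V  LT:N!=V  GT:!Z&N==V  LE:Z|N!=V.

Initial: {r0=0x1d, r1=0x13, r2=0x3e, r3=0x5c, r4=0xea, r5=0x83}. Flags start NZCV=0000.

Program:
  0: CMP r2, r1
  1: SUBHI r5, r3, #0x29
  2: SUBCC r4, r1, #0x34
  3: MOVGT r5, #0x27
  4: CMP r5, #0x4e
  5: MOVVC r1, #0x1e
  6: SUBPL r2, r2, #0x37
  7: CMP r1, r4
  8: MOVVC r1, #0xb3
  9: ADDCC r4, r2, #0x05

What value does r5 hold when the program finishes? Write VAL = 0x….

[0] flags=0010 → (cmp)
[1] flags=0010 HI?T → r5=0x33
[2] flags=0010 CC?F → skip
[3] flags=0010 GT?T → r5=0x27
[4] flags=1000 → (cmp)
[5] flags=1000 VC?T → r1=0x1e
[6] flags=1000 PL?F → skip
[7] flags=0000 → (cmp)
[8] flags=0000 VC?T → r1=0xb3
[9] flags=0000 CC?T → r4=0x43

VAL = 0x27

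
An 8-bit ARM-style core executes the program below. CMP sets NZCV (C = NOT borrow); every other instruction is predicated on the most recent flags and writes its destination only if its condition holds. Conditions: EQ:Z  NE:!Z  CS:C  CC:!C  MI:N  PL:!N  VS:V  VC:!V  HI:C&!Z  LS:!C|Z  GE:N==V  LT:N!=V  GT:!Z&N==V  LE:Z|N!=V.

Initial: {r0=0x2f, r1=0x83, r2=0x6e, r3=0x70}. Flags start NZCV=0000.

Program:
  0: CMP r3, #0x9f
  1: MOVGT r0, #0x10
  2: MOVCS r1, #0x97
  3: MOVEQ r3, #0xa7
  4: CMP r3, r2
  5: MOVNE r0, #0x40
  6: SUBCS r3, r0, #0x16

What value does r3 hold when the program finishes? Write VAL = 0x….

VAL = 0x2a

0: ✓ CMP  NZCV=1001
1: ✓ MOVGT  r0←0x10
2: · MOVCS
3: · MOVEQ
4: ✓ CMP  NZCV=0010
5: ✓ MOVNE  r0←0x40
6: ✓ SUBCS  r3←0x2a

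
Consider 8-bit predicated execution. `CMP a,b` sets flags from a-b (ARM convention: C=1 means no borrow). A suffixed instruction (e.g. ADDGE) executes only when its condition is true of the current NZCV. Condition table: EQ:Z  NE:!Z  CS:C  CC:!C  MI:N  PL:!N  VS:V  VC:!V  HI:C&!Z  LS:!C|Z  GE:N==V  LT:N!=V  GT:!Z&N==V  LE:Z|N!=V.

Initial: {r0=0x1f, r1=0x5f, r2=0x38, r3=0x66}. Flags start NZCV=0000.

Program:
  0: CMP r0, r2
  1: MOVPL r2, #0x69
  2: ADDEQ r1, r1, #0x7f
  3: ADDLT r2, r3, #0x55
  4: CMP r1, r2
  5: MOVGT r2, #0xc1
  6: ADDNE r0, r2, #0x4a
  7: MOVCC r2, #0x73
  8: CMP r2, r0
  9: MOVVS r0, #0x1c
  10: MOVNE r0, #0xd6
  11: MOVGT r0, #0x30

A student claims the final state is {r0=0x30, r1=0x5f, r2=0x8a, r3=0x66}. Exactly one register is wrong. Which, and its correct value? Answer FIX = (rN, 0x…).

0: ✓ CMP  NZCV=1000
1: · MOVPL
2: · ADDEQ
3: ✓ ADDLT  r2←0xbb
4: ✓ CMP  NZCV=1001
5: ✓ MOVGT  r2←0xc1
6: ✓ ADDNE  r0←0x0b
7: ✓ MOVCC  r2←0x73
8: ✓ CMP  NZCV=0010
9: · MOVVS
10: ✓ MOVNE  r0←0xd6
11: ✓ MOVGT  r0←0x30

FIX = (r2, 0x73)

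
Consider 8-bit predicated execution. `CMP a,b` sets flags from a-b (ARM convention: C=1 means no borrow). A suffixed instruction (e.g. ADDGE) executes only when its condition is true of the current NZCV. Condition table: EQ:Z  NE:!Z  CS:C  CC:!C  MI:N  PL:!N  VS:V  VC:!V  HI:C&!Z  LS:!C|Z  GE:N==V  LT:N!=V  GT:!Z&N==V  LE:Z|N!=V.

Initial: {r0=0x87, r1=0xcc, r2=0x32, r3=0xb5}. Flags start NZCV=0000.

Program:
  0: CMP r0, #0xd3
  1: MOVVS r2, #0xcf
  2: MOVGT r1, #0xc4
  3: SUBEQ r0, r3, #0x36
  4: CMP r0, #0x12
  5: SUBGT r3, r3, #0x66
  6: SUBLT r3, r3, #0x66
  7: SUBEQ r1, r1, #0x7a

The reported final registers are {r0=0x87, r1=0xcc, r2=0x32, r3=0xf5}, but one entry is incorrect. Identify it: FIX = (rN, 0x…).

FIX = (r3, 0x4f)

[0] flags=1000 → (cmp)
[1] flags=1000 VS?F → skip
[2] flags=1000 GT?F → skip
[3] flags=1000 EQ?F → skip
[4] flags=0011 → (cmp)
[5] flags=0011 GT?F → skip
[6] flags=0011 LT?T → r3=0x4f
[7] flags=0011 EQ?F → skip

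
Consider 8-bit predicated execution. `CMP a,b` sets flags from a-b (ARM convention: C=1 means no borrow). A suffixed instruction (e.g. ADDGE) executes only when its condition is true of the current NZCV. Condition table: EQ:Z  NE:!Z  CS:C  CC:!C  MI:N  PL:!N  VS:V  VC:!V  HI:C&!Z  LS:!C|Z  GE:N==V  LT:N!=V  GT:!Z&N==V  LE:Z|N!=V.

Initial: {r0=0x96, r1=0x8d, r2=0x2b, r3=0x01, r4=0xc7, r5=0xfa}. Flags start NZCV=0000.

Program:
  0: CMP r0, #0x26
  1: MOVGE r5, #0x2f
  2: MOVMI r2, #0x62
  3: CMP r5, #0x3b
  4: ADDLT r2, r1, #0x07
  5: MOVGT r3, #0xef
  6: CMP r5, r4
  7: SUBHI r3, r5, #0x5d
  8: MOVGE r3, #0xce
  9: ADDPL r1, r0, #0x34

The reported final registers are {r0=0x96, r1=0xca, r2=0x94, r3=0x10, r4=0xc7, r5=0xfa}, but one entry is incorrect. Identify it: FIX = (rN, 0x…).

FIX = (r3, 0xce)

[0] flags=0011 → (cmp)
[1] flags=0011 GE?F → skip
[2] flags=0011 MI?F → skip
[3] flags=1010 → (cmp)
[4] flags=1010 LT?T → r2=0x94
[5] flags=1010 GT?F → skip
[6] flags=0010 → (cmp)
[7] flags=0010 HI?T → r3=0x9d
[8] flags=0010 GE?T → r3=0xce
[9] flags=0010 PL?T → r1=0xca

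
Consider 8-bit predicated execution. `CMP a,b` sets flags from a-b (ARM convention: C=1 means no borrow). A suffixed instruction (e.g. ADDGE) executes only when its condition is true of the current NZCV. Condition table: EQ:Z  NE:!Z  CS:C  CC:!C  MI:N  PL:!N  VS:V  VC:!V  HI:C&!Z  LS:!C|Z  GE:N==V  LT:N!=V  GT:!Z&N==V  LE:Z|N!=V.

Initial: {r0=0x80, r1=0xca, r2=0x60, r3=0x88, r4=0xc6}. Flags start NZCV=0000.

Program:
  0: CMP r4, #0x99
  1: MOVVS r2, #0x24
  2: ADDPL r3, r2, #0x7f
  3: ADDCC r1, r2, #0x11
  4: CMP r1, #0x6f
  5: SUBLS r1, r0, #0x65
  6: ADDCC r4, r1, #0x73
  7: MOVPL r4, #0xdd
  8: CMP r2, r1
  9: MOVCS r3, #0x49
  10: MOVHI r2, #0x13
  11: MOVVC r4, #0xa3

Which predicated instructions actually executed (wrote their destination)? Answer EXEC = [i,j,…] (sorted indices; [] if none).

[0] flags=0010 → (cmp)
[1] flags=0010 VS?F → skip
[2] flags=0010 PL?T → r3=0xdf
[3] flags=0010 CC?F → skip
[4] flags=0011 → (cmp)
[5] flags=0011 LS?F → skip
[6] flags=0011 CC?F → skip
[7] flags=0011 PL?T → r4=0xdd
[8] flags=1001 → (cmp)
[9] flags=1001 CS?F → skip
[10] flags=1001 HI?F → skip
[11] flags=1001 VC?F → skip

EXEC = [2,7]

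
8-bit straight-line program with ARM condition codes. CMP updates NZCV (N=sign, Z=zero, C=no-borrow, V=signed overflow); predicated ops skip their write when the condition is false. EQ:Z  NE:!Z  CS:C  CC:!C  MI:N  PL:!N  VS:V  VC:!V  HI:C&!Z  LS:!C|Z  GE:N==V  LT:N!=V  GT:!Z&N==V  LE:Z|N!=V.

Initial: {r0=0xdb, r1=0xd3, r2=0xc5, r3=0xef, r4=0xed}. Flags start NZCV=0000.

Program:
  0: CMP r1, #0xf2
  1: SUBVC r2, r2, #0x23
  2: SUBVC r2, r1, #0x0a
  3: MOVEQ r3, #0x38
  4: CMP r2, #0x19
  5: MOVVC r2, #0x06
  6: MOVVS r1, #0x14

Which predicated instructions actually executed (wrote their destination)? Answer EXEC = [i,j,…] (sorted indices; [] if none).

EXEC = [1,2,5]

0: ✓ CMP  NZCV=1000
1: ✓ SUBVC  r2←0xa2
2: ✓ SUBVC  r2←0xc9
3: · MOVEQ
4: ✓ CMP  NZCV=1010
5: ✓ MOVVC  r2←0x06
6: · MOVVS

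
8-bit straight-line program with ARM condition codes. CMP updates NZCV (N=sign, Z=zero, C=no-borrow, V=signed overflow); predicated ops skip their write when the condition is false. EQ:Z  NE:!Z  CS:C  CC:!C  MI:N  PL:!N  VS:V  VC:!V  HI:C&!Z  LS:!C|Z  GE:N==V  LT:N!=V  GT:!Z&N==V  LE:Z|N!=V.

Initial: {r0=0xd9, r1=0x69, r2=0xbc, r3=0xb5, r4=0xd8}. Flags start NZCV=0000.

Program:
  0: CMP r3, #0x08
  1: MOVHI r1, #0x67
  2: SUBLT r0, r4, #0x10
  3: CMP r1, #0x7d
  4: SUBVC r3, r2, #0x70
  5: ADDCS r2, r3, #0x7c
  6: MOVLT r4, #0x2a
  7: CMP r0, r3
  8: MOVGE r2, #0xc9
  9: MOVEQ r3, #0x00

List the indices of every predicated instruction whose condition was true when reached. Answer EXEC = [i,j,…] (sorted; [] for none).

0: ✓ CMP  NZCV=1010
1: ✓ MOVHI  r1←0x67
2: ✓ SUBLT  r0←0xc8
3: ✓ CMP  NZCV=1000
4: ✓ SUBVC  r3←0x4c
5: · ADDCS
6: ✓ MOVLT  r4←0x2a
7: ✓ CMP  NZCV=0011
8: · MOVGE
9: · MOVEQ

EXEC = [1,2,4,6]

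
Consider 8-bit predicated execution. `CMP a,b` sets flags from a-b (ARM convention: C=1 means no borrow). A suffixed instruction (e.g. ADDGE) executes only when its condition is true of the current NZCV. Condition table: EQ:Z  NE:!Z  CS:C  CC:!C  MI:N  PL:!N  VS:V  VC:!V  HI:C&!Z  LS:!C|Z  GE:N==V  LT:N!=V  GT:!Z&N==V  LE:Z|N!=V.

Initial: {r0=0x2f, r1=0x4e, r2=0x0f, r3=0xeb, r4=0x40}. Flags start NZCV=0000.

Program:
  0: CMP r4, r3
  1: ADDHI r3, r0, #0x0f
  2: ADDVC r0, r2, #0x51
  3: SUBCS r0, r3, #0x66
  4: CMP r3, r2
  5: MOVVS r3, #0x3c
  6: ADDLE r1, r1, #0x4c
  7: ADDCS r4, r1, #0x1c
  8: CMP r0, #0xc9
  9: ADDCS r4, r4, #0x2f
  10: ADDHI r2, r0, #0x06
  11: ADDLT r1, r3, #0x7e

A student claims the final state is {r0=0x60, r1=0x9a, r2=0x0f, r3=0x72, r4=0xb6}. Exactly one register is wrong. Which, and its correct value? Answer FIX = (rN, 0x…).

0: ✓ CMP  NZCV=0000
1: · ADDHI
2: ✓ ADDVC  r0←0x60
3: · SUBCS
4: ✓ CMP  NZCV=1010
5: · MOVVS
6: ✓ ADDLE  r1←0x9a
7: ✓ ADDCS  r4←0xb6
8: ✓ CMP  NZCV=1001
9: · ADDCS
10: · ADDHI
11: · ADDLT

FIX = (r3, 0xeb)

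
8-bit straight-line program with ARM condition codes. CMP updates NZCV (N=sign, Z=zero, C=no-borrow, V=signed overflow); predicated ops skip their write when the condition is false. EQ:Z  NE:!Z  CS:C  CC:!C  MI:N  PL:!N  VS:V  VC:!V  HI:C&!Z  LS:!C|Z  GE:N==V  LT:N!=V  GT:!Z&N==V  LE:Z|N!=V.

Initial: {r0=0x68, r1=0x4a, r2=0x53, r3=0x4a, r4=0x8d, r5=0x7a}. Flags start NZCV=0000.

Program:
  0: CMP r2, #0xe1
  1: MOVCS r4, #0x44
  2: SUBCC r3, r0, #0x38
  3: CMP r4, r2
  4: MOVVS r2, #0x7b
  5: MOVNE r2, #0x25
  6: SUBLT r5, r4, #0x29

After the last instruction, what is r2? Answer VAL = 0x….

[0] flags=0000 → (cmp)
[1] flags=0000 CS?F → skip
[2] flags=0000 CC?T → r3=0x30
[3] flags=0011 → (cmp)
[4] flags=0011 VS?T → r2=0x7b
[5] flags=0011 NE?T → r2=0x25
[6] flags=0011 LT?T → r5=0x64

VAL = 0x25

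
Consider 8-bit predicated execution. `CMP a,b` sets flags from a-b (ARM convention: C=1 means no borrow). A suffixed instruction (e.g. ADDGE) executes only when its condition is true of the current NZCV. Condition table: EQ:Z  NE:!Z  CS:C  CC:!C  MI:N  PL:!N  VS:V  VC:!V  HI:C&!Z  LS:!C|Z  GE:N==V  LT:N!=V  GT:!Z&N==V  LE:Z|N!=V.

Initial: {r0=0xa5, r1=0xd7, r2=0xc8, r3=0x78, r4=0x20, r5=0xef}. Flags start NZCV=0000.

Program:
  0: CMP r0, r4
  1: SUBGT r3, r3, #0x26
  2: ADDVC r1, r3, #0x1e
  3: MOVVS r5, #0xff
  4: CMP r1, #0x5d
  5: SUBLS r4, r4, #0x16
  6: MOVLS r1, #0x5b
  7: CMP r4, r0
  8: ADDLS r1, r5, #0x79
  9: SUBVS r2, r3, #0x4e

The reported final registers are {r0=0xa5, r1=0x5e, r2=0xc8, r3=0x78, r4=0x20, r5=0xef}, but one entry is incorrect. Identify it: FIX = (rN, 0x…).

FIX = (r1, 0x68)

[0] flags=1010 → (cmp)
[1] flags=1010 GT?F → skip
[2] flags=1010 VC?T → r1=0x96
[3] flags=1010 VS?F → skip
[4] flags=0011 → (cmp)
[5] flags=0011 LS?F → skip
[6] flags=0011 LS?F → skip
[7] flags=0000 → (cmp)
[8] flags=0000 LS?T → r1=0x68
[9] flags=0000 VS?F → skip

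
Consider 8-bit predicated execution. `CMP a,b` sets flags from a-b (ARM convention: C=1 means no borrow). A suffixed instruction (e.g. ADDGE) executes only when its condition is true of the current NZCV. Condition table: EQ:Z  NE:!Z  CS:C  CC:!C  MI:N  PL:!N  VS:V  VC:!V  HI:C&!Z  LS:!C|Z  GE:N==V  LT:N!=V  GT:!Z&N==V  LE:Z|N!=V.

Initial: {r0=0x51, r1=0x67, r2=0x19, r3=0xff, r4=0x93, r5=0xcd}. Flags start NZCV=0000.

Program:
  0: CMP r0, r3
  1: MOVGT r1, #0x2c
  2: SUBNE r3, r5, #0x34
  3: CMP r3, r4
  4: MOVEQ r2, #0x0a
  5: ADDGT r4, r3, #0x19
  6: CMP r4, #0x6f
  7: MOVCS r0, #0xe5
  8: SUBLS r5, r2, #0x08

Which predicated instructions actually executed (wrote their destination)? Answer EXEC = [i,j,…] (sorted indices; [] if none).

0: ✓ CMP  NZCV=0000
1: ✓ MOVGT  r1←0x2c
2: ✓ SUBNE  r3←0x99
3: ✓ CMP  NZCV=0010
4: · MOVEQ
5: ✓ ADDGT  r4←0xb2
6: ✓ CMP  NZCV=0011
7: ✓ MOVCS  r0←0xe5
8: · SUBLS

EXEC = [1,2,5,7]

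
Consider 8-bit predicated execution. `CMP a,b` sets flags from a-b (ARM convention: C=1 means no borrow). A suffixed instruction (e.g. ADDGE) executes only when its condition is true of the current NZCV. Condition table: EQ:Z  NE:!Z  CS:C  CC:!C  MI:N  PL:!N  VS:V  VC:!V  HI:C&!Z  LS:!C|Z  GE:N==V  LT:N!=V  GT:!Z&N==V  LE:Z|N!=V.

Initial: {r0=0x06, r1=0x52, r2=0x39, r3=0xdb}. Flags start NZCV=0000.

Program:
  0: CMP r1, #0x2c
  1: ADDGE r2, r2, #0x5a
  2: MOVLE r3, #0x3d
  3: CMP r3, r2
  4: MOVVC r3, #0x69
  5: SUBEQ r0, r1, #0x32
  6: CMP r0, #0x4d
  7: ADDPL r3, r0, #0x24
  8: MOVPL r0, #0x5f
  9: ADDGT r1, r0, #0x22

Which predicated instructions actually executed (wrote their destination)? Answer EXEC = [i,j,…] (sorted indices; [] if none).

0: ✓ CMP  NZCV=0010
1: ✓ ADDGE  r2←0x93
2: · MOVLE
3: ✓ CMP  NZCV=0010
4: ✓ MOVVC  r3←0x69
5: · SUBEQ
6: ✓ CMP  NZCV=1000
7: · ADDPL
8: · MOVPL
9: · ADDGT

EXEC = [1,4]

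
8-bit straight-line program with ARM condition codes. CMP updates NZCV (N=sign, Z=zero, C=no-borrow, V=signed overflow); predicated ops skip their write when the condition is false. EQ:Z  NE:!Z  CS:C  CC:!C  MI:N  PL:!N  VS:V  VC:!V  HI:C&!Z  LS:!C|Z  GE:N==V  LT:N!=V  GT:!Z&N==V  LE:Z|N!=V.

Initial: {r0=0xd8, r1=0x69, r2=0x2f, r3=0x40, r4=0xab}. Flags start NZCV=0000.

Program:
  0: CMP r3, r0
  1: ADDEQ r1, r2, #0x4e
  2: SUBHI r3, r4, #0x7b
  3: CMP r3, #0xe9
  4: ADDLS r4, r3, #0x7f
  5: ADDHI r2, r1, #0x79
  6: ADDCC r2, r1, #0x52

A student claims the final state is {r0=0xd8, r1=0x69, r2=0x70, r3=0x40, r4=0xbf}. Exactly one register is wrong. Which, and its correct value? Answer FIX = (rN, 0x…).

FIX = (r2, 0xbb)

[0] flags=0000 → (cmp)
[1] flags=0000 EQ?F → skip
[2] flags=0000 HI?F → skip
[3] flags=0000 → (cmp)
[4] flags=0000 LS?T → r4=0xbf
[5] flags=0000 HI?F → skip
[6] flags=0000 CC?T → r2=0xbb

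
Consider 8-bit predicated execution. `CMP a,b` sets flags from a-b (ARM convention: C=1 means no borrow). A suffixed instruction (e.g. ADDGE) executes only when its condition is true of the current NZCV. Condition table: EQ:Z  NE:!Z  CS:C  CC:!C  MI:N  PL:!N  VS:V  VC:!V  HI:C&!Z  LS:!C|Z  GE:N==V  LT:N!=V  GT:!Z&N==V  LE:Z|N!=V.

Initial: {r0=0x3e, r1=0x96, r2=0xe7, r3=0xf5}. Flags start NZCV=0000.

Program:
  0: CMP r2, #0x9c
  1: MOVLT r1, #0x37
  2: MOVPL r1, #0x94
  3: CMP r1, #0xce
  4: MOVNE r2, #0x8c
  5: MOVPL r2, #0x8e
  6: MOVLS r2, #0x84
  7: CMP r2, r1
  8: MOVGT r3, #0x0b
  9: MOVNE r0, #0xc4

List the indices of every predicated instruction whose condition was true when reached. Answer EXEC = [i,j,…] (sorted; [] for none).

EXEC = [2,4,6,9]

[0] flags=0010 → (cmp)
[1] flags=0010 LT?F → skip
[2] flags=0010 PL?T → r1=0x94
[3] flags=1000 → (cmp)
[4] flags=1000 NE?T → r2=0x8c
[5] flags=1000 PL?F → skip
[6] flags=1000 LS?T → r2=0x84
[7] flags=1000 → (cmp)
[8] flags=1000 GT?F → skip
[9] flags=1000 NE?T → r0=0xc4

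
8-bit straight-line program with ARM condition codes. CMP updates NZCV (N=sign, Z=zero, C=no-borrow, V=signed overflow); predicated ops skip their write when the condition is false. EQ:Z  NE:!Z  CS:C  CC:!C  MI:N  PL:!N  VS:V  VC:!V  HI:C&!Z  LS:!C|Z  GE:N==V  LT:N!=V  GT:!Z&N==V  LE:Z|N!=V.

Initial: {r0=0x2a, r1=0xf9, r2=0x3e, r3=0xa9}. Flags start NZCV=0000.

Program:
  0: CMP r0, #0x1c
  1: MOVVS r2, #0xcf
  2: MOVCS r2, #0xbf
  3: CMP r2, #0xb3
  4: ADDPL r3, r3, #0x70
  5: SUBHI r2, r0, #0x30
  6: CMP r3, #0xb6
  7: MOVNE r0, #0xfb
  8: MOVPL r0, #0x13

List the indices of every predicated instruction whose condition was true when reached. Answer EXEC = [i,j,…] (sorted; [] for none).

EXEC = [2,4,5,7,8]

[0] flags=0010 → (cmp)
[1] flags=0010 VS?F → skip
[2] flags=0010 CS?T → r2=0xbf
[3] flags=0010 → (cmp)
[4] flags=0010 PL?T → r3=0x19
[5] flags=0010 HI?T → r2=0xfa
[6] flags=0000 → (cmp)
[7] flags=0000 NE?T → r0=0xfb
[8] flags=0000 PL?T → r0=0x13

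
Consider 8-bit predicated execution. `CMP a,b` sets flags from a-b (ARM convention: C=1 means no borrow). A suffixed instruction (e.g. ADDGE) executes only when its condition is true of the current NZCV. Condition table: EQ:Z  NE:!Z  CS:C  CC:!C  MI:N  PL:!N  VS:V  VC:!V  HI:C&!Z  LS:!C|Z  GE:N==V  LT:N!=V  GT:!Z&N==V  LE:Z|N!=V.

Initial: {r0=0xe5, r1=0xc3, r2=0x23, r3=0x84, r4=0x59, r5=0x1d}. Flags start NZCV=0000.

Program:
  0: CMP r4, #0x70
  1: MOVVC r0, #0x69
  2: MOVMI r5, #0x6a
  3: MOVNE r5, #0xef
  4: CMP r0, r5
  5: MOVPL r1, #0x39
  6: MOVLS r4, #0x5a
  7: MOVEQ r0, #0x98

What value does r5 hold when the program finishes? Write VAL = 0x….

0: ✓ CMP  NZCV=1000
1: ✓ MOVVC  r0←0x69
2: ✓ MOVMI  r5←0x6a
3: ✓ MOVNE  r5←0xef
4: ✓ CMP  NZCV=0000
5: ✓ MOVPL  r1←0x39
6: ✓ MOVLS  r4←0x5a
7: · MOVEQ

VAL = 0xef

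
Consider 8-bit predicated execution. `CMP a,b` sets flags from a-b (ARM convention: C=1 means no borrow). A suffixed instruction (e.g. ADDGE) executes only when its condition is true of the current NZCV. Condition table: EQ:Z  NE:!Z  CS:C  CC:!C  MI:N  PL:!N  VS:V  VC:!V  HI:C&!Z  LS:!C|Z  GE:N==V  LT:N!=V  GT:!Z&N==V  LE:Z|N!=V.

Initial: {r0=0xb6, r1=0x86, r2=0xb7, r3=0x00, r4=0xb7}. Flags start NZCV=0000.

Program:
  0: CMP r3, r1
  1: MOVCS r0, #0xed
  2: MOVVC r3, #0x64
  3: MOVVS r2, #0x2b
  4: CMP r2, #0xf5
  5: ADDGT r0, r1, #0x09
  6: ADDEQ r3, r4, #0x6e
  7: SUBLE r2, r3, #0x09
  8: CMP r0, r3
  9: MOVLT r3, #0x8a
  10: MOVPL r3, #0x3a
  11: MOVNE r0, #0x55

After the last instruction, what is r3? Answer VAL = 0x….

VAL = 0x3a

0: ✓ CMP  NZCV=0000
1: · MOVCS
2: ✓ MOVVC  r3←0x64
3: · MOVVS
4: ✓ CMP  NZCV=1000
5: · ADDGT
6: · ADDEQ
7: ✓ SUBLE  r2←0x5b
8: ✓ CMP  NZCV=0011
9: ✓ MOVLT  r3←0x8a
10: ✓ MOVPL  r3←0x3a
11: ✓ MOVNE  r0←0x55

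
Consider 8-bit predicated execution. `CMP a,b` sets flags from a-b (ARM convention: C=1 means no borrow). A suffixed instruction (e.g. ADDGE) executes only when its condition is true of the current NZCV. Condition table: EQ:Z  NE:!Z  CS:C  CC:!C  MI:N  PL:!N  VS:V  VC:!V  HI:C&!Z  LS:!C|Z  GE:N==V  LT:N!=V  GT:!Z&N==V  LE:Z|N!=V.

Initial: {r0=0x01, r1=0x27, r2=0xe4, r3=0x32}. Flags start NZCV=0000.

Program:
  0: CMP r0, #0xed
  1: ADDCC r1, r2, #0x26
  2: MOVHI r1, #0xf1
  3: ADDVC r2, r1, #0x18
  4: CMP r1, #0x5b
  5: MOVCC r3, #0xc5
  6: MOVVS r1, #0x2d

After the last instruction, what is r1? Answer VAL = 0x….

0: ✓ CMP  NZCV=0000
1: ✓ ADDCC  r1←0x0a
2: · MOVHI
3: ✓ ADDVC  r2←0x22
4: ✓ CMP  NZCV=1000
5: ✓ MOVCC  r3←0xc5
6: · MOVVS

VAL = 0x0a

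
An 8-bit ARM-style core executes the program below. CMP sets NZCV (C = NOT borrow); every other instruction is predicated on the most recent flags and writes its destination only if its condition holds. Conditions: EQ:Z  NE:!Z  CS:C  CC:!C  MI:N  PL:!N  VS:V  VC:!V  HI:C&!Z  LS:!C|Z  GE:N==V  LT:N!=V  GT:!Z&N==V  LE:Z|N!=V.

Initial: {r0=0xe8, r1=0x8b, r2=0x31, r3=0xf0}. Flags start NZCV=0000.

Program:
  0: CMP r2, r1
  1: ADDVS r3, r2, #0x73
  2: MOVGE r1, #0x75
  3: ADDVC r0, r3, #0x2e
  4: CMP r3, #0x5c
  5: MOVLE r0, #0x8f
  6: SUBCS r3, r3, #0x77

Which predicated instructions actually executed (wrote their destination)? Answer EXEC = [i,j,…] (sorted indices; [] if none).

[0] flags=1001 → (cmp)
[1] flags=1001 VS?T → r3=0xa4
[2] flags=1001 GE?T → r1=0x75
[3] flags=1001 VC?F → skip
[4] flags=0011 → (cmp)
[5] flags=0011 LE?T → r0=0x8f
[6] flags=0011 CS?T → r3=0x2d

EXEC = [1,2,5,6]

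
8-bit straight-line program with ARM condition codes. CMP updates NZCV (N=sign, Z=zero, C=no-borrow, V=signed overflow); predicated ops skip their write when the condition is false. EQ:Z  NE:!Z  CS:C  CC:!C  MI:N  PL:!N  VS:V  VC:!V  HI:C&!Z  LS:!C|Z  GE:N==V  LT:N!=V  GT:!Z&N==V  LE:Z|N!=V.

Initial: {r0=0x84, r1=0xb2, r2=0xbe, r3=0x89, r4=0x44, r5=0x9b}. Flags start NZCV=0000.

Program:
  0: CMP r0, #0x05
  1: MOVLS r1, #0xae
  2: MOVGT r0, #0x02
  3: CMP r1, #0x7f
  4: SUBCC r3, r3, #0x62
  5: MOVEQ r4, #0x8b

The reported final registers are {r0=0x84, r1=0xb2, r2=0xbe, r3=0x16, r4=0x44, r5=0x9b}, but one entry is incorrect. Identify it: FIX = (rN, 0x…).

[0] flags=0011 → (cmp)
[1] flags=0011 LS?F → skip
[2] flags=0011 GT?F → skip
[3] flags=0011 → (cmp)
[4] flags=0011 CC?F → skip
[5] flags=0011 EQ?F → skip

FIX = (r3, 0x89)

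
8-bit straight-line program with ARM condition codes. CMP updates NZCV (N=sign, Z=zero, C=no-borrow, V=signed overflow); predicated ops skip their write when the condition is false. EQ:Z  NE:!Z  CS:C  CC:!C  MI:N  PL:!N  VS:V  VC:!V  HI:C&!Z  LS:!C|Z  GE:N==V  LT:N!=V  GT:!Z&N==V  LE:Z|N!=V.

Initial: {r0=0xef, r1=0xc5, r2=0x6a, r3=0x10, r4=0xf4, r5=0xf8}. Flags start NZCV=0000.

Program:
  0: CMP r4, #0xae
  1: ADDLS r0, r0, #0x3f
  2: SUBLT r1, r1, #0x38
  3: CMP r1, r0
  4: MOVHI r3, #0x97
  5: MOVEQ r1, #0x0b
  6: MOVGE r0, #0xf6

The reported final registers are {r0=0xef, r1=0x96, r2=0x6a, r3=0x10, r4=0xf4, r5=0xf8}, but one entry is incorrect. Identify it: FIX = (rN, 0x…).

0: ✓ CMP  NZCV=0010
1: · ADDLS
2: · SUBLT
3: ✓ CMP  NZCV=1000
4: · MOVHI
5: · MOVEQ
6: · MOVGE

FIX = (r1, 0xc5)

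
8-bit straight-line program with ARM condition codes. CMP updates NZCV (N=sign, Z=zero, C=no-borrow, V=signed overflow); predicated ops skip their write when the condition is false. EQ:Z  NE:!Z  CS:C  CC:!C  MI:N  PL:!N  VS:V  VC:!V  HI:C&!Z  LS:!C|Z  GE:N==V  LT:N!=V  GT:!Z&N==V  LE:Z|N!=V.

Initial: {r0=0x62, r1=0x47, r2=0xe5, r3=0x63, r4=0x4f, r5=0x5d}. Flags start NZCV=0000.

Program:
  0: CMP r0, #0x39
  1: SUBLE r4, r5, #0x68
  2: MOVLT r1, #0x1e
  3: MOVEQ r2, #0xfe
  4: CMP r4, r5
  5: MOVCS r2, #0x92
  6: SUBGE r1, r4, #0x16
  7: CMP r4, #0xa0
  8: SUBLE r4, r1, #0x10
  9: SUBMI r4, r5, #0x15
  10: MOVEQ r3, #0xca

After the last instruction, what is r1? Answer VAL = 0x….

VAL = 0x47

[0] flags=0010 → (cmp)
[1] flags=0010 LE?F → skip
[2] flags=0010 LT?F → skip
[3] flags=0010 EQ?F → skip
[4] flags=1000 → (cmp)
[5] flags=1000 CS?F → skip
[6] flags=1000 GE?F → skip
[7] flags=1001 → (cmp)
[8] flags=1001 LE?F → skip
[9] flags=1001 MI?T → r4=0x48
[10] flags=1001 EQ?F → skip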